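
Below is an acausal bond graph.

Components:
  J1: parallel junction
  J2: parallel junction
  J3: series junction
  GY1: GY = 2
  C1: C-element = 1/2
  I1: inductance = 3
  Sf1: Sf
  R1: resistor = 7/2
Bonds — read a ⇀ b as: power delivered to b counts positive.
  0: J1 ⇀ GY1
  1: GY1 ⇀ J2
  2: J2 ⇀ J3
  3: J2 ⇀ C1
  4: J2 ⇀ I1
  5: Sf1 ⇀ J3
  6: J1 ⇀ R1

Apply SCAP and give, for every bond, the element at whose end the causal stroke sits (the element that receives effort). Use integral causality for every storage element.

b0 stroke→GY1
b1 stroke→GY1
b2 stroke→J3
b3 stroke→J2
b4 stroke→I1
b5 stroke→Sf1
b6 stroke→J1

β5 stroke at Sf1  (Sf1 fixes flow; stroke at Sf1)
β2 stroke at J3  (J3 flow already set via bond 5)
β3 stroke at J2  (prefer integral on C1)
β1 stroke at GY1  (common-e at J2 fixed by 3)
β4 stroke at I1  (0-jn J2 has e-setter on 3)
β0 stroke at GY1  (through GY1, causality inverts; strokes same side of GY1)
β6 stroke at J1  (J1: last free bond brings effort in)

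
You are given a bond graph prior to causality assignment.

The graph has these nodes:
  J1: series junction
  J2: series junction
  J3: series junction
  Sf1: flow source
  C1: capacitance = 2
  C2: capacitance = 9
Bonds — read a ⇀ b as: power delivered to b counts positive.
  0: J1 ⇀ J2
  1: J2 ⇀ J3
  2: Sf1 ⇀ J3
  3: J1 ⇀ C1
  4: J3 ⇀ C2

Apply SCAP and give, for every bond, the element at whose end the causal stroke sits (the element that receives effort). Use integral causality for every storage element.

#2 →Sf1  (Sf1 (Sf) sets flow on bond)
#1 →J3  (common-f at J3 fixed by 2)
#4 →J3  (J3 flow already set via bond 2)
#0 →J2  (J2: bond 1 brought flow, rest push out)
#3 →J1  (common-f at J1 fixed by 0)

b0 stroke→J2
b1 stroke→J3
b2 stroke→Sf1
b3 stroke→J1
b4 stroke→J3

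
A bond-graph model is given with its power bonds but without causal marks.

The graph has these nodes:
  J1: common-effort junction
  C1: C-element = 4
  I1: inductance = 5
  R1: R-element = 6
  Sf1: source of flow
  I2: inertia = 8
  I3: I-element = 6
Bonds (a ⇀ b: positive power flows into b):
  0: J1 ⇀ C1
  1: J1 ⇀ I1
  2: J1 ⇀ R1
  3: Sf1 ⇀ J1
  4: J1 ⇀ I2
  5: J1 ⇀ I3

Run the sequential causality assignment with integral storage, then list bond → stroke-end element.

bond 0 stroke at J1
bond 1 stroke at I1
bond 2 stroke at R1
bond 3 stroke at Sf1
bond 4 stroke at I2
bond 5 stroke at I3

β3 →Sf1  (source Sf1 imposes f)
β0 →J1  (C1 integral (e out))
β1 →I1  (common-e at J1 fixed by 0)
β2 →R1  (J1: bond 0 brought effort, rest push out)
β4 →I2  (J1 effort already set via bond 0)
β5 →I3  (J1: bond 0 brought effort, rest push out)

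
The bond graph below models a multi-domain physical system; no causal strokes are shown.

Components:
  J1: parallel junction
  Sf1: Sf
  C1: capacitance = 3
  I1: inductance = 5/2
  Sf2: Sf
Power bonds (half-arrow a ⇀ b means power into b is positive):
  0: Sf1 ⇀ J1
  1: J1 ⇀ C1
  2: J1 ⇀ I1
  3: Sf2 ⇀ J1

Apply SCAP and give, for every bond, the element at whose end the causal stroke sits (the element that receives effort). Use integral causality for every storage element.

β0 stroke→Sf1
β1 stroke→J1
β2 stroke→I1
β3 stroke→Sf2

bond 0 stroke at Sf1  (source Sf1 imposes f)
bond 3 stroke at Sf2  (Sf2 fixes flow; stroke at Sf2)
bond 1 stroke at J1  (C1: C, integral causality)
bond 2 stroke at I1  (J1 effort already set via bond 1)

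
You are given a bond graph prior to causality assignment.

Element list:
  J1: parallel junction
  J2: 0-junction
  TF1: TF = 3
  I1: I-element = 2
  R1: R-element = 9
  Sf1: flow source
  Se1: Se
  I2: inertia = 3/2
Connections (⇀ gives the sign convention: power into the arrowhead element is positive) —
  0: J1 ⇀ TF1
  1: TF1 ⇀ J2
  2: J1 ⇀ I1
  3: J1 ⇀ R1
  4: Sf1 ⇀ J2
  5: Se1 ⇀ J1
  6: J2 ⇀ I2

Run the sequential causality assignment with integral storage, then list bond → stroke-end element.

b0 stroke→TF1
b1 stroke→J2
b2 stroke→I1
b3 stroke→R1
b4 stroke→Sf1
b5 stroke→J1
b6 stroke→I2

bond 4 stroke→Sf1  (source Sf1 imposes f)
bond 5 stroke→J1  (source Se1 imposes e)
bond 0 stroke→TF1  (J1 effort already set via bond 5)
bond 2 stroke→I1  (common-e at J1 fixed by 5)
bond 3 stroke→R1  (0-jn J1 has e-setter on 5)
bond 1 stroke→J2  (TF TF1: opposite of bond 0)
bond 6 stroke→I2  (J2: bond 1 brought effort, rest push out)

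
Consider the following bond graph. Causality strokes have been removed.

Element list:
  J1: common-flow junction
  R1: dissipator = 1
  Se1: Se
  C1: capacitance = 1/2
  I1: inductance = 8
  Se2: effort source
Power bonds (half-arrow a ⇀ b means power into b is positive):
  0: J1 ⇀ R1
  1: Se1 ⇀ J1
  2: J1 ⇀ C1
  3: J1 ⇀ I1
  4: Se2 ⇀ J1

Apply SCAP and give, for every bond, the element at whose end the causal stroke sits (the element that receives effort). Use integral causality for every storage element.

b1 →J1  (Se1 fixes effort; stroke away)
b4 →J1  (Se2 fixes effort; stroke away)
b2 →J1  (C1 integral (e out))
b3 →I1  (I1 integral (f out))
b0 →J1  (J1 flow already set via bond 3)

bond 0 →J1
bond 1 →J1
bond 2 →J1
bond 3 →I1
bond 4 →J1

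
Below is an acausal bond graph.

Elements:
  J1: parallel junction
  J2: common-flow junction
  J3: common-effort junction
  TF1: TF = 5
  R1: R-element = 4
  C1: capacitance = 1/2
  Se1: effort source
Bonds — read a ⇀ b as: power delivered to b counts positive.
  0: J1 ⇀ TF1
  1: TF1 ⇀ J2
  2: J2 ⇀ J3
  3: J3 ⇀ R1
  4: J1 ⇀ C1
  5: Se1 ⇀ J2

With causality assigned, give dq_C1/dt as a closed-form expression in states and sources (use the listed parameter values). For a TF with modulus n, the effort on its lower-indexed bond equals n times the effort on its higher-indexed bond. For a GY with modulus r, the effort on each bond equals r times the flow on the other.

dq_C1/dt = -E_Se1/20 - q_C1/50

#5 stroke at J2  (Se1 (Se) sets effort on bond)
#4 stroke at J1  (prefer integral on C1)
#0 stroke at TF1  (J1 effort already set via bond 4)
#1 stroke at J2  (TF1 one-in-one-out from 0)
#2 stroke at J3  (closing 1-jn rule on J2)
#3 stroke at R1  (J3: bond 2 brought effort, rest push out)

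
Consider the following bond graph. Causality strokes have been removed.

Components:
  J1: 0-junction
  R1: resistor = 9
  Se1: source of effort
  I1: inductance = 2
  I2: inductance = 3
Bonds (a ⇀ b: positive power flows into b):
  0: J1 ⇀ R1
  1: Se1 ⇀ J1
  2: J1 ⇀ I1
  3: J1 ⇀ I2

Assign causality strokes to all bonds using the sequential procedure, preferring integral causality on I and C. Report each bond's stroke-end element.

bond 1 |J1  (Se1 (Se) sets effort on bond)
bond 0 |R1  (J1 effort already set via bond 1)
bond 2 |I1  (J1 effort already set via bond 1)
bond 3 |I2  (0-jn J1 has e-setter on 1)

bond 0 |R1
bond 1 |J1
bond 2 |I1
bond 3 |I2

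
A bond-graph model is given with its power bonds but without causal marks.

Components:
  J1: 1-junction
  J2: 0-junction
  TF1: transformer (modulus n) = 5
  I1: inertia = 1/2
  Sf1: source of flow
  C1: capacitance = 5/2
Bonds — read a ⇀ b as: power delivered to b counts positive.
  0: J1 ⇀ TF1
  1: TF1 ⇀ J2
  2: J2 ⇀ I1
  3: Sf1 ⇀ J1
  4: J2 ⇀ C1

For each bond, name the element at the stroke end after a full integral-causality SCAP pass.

#3 →Sf1  (source Sf1 imposes f)
#0 →J1  (J1: bond 3 brought flow, rest push out)
#1 →TF1  (TF TF1: opposite of bond 0)
#2 →I1  (I1 integral (f out))
#4 →J2  (closing 0-jn rule on J2)

bond 0 stroke at J1
bond 1 stroke at TF1
bond 2 stroke at I1
bond 3 stroke at Sf1
bond 4 stroke at J2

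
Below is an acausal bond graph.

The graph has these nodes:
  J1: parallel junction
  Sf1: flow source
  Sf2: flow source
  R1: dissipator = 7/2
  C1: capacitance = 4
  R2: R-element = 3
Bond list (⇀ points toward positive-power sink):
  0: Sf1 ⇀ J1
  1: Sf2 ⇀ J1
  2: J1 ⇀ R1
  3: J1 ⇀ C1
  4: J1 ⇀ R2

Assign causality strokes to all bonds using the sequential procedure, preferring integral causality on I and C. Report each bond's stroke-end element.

β0 stroke at Sf1
β1 stroke at Sf2
β2 stroke at R1
β3 stroke at J1
β4 stroke at R2

β0 |Sf1  (Sf1 fixes flow; stroke at Sf1)
β1 |Sf2  (Sf2: flow source, stroke at near end)
β3 |J1  (C1: C, integral causality)
β2 |R1  (common-e at J1 fixed by 3)
β4 |R2  (J1 effort already set via bond 3)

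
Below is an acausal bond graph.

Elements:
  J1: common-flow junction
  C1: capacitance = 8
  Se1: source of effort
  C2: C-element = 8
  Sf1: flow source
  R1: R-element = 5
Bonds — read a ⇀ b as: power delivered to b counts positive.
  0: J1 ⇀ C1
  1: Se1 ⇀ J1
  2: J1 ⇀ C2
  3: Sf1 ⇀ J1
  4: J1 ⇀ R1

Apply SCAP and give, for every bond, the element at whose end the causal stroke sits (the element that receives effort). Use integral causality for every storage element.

bond 0 stroke at J1
bond 1 stroke at J1
bond 2 stroke at J1
bond 3 stroke at Sf1
bond 4 stroke at J1

bond 1 stroke→J1  (Se1: effort source, stroke at far end)
bond 3 stroke→Sf1  (Sf1 fixes flow; stroke at Sf1)
bond 0 stroke→J1  (J1: bond 3 brought flow, rest push out)
bond 2 stroke→J1  (J1 flow already set via bond 3)
bond 4 stroke→J1  (J1 flow already set via bond 3)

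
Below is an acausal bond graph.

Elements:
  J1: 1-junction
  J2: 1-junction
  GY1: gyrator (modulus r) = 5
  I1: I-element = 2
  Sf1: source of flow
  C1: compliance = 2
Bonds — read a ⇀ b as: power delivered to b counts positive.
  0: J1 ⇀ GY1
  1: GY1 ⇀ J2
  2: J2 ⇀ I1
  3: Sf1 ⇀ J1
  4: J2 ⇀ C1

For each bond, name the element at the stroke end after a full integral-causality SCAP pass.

β3 →Sf1  (Sf1: flow source, stroke at near end)
β0 →J1  (J1 flow already set via bond 3)
β1 →J2  (GY1: gyrator matches bond 0)
β2 →I1  (I1: I, integral causality)
β4 →J2  (J2 flow already set via bond 2)

β0 →J1
β1 →J2
β2 →I1
β3 →Sf1
β4 →J2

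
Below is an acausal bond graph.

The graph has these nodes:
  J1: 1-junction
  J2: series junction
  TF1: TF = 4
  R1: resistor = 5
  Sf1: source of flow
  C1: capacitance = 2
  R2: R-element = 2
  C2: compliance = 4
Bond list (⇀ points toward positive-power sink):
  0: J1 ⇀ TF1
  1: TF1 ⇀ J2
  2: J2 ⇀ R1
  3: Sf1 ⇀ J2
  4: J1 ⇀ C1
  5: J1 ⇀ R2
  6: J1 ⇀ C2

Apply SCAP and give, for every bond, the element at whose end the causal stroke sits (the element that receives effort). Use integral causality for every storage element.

#0 →TF1
#1 →J2
#2 →J2
#3 →Sf1
#4 →J1
#5 →J1
#6 →J1

b3 stroke→Sf1  (source Sf1 imposes f)
b1 stroke→J2  (common-f at J2 fixed by 3)
b2 stroke→J2  (common-f at J2 fixed by 3)
b0 stroke→TF1  (through TF1, causality passes straight; one stroke at TF1)
b4 stroke→J1  (J1: bond 0 brought flow, rest push out)
b5 stroke→J1  (1-jn J1 has f-setter on 0)
b6 stroke→J1  (J1: bond 0 brought flow, rest push out)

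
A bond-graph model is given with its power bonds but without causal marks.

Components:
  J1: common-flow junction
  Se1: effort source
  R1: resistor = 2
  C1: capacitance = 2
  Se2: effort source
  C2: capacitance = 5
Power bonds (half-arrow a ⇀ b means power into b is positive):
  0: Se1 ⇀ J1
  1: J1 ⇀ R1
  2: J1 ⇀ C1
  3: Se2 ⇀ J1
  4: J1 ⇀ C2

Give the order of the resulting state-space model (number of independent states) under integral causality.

b0 |J1  (Se1 fixes effort; stroke away)
b3 |J1  (source Se2 imposes e)
b2 |J1  (C1 integral (e out))
b4 |J1  (C2: C, integral causality)
b1 |R1  (J1: last free bond brings flow in)

2  (C1, C2 all integral)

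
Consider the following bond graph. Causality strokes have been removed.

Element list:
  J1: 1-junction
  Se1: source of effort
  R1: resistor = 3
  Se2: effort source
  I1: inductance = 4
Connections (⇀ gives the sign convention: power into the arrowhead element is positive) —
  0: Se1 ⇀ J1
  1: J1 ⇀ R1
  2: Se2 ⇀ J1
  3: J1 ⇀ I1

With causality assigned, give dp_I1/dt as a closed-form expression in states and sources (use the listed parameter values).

dp_I1/dt = E_Se1 + E_Se2 - 3*p_I1/4

bond 0 →J1  (Se1 fixes effort; stroke away)
bond 2 →J1  (Se2 (Se) sets effort on bond)
bond 3 →I1  (I1: I, integral causality)
bond 1 →J1  (J1: bond 3 brought flow, rest push out)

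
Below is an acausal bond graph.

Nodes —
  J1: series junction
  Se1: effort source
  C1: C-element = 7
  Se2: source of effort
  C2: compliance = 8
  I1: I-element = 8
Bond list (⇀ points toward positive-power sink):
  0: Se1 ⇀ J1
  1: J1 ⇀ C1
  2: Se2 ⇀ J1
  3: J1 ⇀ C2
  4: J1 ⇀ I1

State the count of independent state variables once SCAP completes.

3  (C1, C2, I1 all integral)

bond 0 stroke at J1  (source Se1 imposes e)
bond 2 stroke at J1  (Se2: effort source, stroke at far end)
bond 1 stroke at J1  (prefer integral on C1)
bond 3 stroke at J1  (C2: C, integral causality)
bond 4 stroke at I1  (closing 1-jn rule on J1)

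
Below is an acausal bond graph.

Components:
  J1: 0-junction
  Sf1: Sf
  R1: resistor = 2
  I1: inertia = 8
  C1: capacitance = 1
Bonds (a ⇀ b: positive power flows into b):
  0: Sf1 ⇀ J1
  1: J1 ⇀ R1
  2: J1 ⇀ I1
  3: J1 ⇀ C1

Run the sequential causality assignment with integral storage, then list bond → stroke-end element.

#0 stroke at Sf1  (Sf1 (Sf) sets flow on bond)
#2 stroke at I1  (I1 integral (f out))
#3 stroke at J1  (C1: C, integral causality)
#1 stroke at R1  (J1: bond 3 brought effort, rest push out)

β0 stroke→Sf1
β1 stroke→R1
β2 stroke→I1
β3 stroke→J1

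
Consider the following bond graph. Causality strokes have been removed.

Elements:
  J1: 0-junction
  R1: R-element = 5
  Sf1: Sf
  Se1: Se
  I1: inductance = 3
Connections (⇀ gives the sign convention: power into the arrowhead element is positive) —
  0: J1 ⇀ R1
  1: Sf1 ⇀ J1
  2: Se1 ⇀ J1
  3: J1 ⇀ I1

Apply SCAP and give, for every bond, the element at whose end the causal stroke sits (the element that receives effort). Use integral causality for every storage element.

#0 |R1
#1 |Sf1
#2 |J1
#3 |I1

bond 1 stroke at Sf1  (Sf1 (Sf) sets flow on bond)
bond 2 stroke at J1  (source Se1 imposes e)
bond 0 stroke at R1  (J1 effort already set via bond 2)
bond 3 stroke at I1  (common-e at J1 fixed by 2)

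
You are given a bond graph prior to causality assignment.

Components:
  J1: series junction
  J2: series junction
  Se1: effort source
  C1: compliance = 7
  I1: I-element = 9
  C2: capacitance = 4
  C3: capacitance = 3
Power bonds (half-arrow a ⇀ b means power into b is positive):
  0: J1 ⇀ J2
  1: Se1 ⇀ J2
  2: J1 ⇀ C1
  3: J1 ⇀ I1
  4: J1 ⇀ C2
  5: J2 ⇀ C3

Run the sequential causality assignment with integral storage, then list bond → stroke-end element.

bond 0 |J1
bond 1 |J2
bond 2 |J1
bond 3 |I1
bond 4 |J1
bond 5 |J2

bond 1 →J2  (Se1: effort source, stroke at far end)
bond 2 →J1  (C1 integral (e out))
bond 3 →I1  (I1: I, integral causality)
bond 0 →J1  (J1: bond 3 brought flow, rest push out)
bond 4 →J1  (common-f at J1 fixed by 3)
bond 5 →J2  (J2: bond 0 brought flow, rest push out)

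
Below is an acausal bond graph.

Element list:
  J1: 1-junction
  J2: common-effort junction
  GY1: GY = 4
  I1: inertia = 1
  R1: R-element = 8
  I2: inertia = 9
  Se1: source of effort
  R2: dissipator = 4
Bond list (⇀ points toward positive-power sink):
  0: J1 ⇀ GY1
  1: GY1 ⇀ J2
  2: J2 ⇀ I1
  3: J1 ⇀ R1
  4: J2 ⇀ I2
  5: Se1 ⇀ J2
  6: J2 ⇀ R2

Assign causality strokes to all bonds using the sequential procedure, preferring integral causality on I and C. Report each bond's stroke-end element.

bond 5 |J2  (Se1 (Se) sets effort on bond)
bond 1 |GY1  (common-e at J2 fixed by 5)
bond 2 |I1  (J2: bond 5 brought effort, rest push out)
bond 4 |I2  (common-e at J2 fixed by 5)
bond 6 |R2  (J2 effort already set via bond 5)
bond 0 |GY1  (GY GY1: same side as bond 1)
bond 3 |J1  (common-f at J1 fixed by 0)

β0 stroke at GY1
β1 stroke at GY1
β2 stroke at I1
β3 stroke at J1
β4 stroke at I2
β5 stroke at J2
β6 stroke at R2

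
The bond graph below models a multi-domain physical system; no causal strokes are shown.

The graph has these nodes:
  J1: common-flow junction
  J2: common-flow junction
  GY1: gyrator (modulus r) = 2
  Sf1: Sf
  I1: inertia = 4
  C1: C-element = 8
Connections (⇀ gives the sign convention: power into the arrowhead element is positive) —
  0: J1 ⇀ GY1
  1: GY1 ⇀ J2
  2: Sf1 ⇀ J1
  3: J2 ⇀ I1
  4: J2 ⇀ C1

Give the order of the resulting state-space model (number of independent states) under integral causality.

bond 2 |Sf1  (Sf1 (Sf) sets flow on bond)
bond 0 |J1  (1-jn J1 has f-setter on 2)
bond 1 |J2  (GY1 both-in/both-out from 0)
bond 3 |I1  (I1: I, integral causality)
bond 4 |J2  (J2 flow already set via bond 3)

2  (C1, I1 all integral)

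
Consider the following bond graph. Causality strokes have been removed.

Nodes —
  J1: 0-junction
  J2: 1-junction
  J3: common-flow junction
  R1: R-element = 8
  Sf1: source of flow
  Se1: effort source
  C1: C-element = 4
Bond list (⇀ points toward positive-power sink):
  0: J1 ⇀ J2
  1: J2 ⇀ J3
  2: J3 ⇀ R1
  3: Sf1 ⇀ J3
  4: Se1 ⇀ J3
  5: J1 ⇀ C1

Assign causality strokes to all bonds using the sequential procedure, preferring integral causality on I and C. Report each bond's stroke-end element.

b3 stroke at Sf1  (source Sf1 imposes f)
b4 stroke at J3  (Se1: effort source, stroke at far end)
b1 stroke at J3  (1-jn J3 has f-setter on 3)
b2 stroke at J3  (J3 flow already set via bond 3)
b0 stroke at J2  (1-jn J2 has f-setter on 1)
b5 stroke at J1  (closing 0-jn rule on J1)

β0 stroke at J2
β1 stroke at J3
β2 stroke at J3
β3 stroke at Sf1
β4 stroke at J3
β5 stroke at J1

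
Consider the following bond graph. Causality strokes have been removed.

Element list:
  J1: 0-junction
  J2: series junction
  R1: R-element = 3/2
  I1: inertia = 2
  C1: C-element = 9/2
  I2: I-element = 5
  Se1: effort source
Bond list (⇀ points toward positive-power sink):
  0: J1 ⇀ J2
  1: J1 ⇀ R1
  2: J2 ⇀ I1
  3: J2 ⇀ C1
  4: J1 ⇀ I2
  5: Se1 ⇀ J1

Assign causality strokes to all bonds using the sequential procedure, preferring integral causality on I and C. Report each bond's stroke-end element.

#0 |J2
#1 |R1
#2 |I1
#3 |J2
#4 |I2
#5 |J1

#5 stroke→J1  (source Se1 imposes e)
#0 stroke→J2  (0-jn J1 has e-setter on 5)
#1 stroke→R1  (common-e at J1 fixed by 5)
#4 stroke→I2  (0-jn J1 has e-setter on 5)
#2 stroke→I1  (I1: I, integral causality)
#3 stroke→J2  (J2: bond 2 brought flow, rest push out)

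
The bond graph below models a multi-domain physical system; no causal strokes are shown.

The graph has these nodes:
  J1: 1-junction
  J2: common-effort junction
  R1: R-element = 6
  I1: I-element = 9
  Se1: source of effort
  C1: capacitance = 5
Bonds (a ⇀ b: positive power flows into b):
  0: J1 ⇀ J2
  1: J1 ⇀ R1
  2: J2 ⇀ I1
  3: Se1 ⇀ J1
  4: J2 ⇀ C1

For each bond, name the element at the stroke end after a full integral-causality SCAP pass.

b3 stroke at J1  (source Se1 imposes e)
b2 stroke at I1  (I1 integral (f out))
b4 stroke at J2  (C1 outputs effort q/C1)
b0 stroke at J1  (common-e at J2 fixed by 4)
b1 stroke at R1  (only one flow-in slot at J1)

#0 stroke→J1
#1 stroke→R1
#2 stroke→I1
#3 stroke→J1
#4 stroke→J2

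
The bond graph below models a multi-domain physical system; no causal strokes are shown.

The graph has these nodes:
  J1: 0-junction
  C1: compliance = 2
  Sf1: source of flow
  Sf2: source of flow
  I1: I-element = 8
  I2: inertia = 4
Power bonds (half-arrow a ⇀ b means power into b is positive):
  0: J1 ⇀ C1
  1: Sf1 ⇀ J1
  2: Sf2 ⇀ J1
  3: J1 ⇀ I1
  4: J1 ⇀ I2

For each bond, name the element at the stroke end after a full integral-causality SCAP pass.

b1 stroke→Sf1  (Sf1 fixes flow; stroke at Sf1)
b2 stroke→Sf2  (source Sf2 imposes f)
b0 stroke→J1  (prefer integral on C1)
b3 stroke→I1  (0-jn J1 has e-setter on 0)
b4 stroke→I2  (0-jn J1 has e-setter on 0)

b0 stroke→J1
b1 stroke→Sf1
b2 stroke→Sf2
b3 stroke→I1
b4 stroke→I2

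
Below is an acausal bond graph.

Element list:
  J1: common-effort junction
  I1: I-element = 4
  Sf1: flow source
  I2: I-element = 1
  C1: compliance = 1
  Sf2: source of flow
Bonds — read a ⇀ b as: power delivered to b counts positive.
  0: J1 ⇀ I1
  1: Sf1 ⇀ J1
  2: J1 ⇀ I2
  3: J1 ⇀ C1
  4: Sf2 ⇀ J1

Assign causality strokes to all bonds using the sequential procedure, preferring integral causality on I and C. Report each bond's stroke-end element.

β1 stroke→Sf1  (Sf1: flow source, stroke at near end)
β4 stroke→Sf2  (Sf2: flow source, stroke at near end)
β0 stroke→I1  (I1: I, integral causality)
β2 stroke→I2  (I2 integral (f out))
β3 stroke→J1  (only one effort-in slot at J1)

#0 |I1
#1 |Sf1
#2 |I2
#3 |J1
#4 |Sf2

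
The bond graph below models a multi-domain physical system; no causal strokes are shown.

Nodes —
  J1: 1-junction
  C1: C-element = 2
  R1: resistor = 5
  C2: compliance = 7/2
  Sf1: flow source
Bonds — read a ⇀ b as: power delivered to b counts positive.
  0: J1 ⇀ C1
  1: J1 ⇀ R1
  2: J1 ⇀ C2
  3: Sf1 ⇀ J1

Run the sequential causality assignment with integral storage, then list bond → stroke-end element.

bond 3 →Sf1  (Sf1 fixes flow; stroke at Sf1)
bond 0 →J1  (J1 flow already set via bond 3)
bond 1 →J1  (common-f at J1 fixed by 3)
bond 2 →J1  (J1 flow already set via bond 3)

bond 0 |J1
bond 1 |J1
bond 2 |J1
bond 3 |Sf1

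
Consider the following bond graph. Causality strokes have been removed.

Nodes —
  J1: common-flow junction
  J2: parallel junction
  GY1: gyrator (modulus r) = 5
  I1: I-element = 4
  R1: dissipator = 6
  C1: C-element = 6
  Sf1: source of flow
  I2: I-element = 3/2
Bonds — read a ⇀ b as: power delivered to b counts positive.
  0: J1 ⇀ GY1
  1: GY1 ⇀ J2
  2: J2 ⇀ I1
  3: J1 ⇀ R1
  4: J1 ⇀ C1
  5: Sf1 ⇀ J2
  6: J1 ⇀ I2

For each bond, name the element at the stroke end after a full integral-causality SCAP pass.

bond 5 stroke→Sf1  (Sf1 fixes flow; stroke at Sf1)
bond 2 stroke→I1  (prefer integral on I1)
bond 1 stroke→J2  (J2: last free bond brings effort in)
bond 0 stroke→J1  (GY1: gyrator matches bond 1)
bond 4 stroke→J1  (prefer integral on C1)
bond 6 stroke→I2  (I2 integral (f out))
bond 3 stroke→J1  (1-jn J1 has f-setter on 6)

β0 stroke→J1
β1 stroke→J2
β2 stroke→I1
β3 stroke→J1
β4 stroke→J1
β5 stroke→Sf1
β6 stroke→I2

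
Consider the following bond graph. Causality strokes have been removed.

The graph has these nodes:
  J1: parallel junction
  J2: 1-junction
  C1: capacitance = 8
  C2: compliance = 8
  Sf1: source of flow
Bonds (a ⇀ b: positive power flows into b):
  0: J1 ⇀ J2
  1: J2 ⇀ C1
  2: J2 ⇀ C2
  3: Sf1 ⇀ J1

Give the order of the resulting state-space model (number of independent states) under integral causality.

bond 3 →Sf1  (Sf1 fixes flow; stroke at Sf1)
bond 0 →J1  (only one effort-in slot at J1)
bond 1 →J2  (common-f at J2 fixed by 0)
bond 2 →J2  (1-jn J2 has f-setter on 0)

2  (C1, C2 all integral)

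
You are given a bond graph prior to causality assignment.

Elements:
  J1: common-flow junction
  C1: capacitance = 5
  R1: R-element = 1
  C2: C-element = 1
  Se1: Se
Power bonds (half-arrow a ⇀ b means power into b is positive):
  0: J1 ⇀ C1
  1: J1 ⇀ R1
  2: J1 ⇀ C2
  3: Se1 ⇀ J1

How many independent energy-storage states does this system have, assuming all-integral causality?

b3 stroke at J1  (Se1: effort source, stroke at far end)
b0 stroke at J1  (C1 outputs effort q/C1)
b2 stroke at J1  (C2 outputs effort q/C2)
b1 stroke at R1  (only one flow-in slot at J1)

2  (C1, C2 all integral)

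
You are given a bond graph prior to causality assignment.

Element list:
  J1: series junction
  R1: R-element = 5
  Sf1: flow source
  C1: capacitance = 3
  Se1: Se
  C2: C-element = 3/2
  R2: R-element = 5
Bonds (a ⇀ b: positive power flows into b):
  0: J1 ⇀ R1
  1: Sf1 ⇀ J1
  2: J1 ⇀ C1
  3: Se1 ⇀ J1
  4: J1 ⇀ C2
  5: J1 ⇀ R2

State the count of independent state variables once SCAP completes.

β1 →Sf1  (Sf1 (Sf) sets flow on bond)
β3 →J1  (source Se1 imposes e)
β0 →J1  (1-jn J1 has f-setter on 1)
β2 →J1  (common-f at J1 fixed by 1)
β4 →J1  (J1 flow already set via bond 1)
β5 →J1  (J1: bond 1 brought flow, rest push out)

2  (C1, C2 all integral)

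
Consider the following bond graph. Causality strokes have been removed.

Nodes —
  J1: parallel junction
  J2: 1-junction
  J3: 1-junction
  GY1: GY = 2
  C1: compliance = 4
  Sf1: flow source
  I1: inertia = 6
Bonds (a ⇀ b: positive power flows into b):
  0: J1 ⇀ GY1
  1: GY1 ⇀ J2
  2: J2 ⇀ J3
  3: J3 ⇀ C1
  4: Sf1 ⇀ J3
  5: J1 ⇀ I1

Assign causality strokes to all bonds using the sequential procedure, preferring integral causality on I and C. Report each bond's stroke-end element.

b4 stroke→Sf1  (Sf1 fixes flow; stroke at Sf1)
b2 stroke→J3  (common-f at J3 fixed by 4)
b3 stroke→J3  (J3: bond 4 brought flow, rest push out)
b1 stroke→J2  (common-f at J2 fixed by 2)
b0 stroke→J1  (GY1 both-in/both-out from 1)
b5 stroke→I1  (common-e at J1 fixed by 0)

β0 →J1
β1 →J2
β2 →J3
β3 →J3
β4 →Sf1
β5 →I1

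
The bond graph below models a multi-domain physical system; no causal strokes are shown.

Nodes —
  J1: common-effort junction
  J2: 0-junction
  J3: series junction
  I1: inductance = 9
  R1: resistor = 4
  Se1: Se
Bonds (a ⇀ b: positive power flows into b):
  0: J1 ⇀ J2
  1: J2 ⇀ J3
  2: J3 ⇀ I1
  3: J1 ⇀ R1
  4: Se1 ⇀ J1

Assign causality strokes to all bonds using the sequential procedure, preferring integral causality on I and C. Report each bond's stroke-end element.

b4 stroke at J1  (Se1 (Se) sets effort on bond)
b0 stroke at J2  (0-jn J1 has e-setter on 4)
b3 stroke at R1  (J1 effort already set via bond 4)
b1 stroke at J3  (J2 effort already set via bond 0)
b2 stroke at I1  (only one flow-in slot at J3)

bond 0 stroke→J2
bond 1 stroke→J3
bond 2 stroke→I1
bond 3 stroke→R1
bond 4 stroke→J1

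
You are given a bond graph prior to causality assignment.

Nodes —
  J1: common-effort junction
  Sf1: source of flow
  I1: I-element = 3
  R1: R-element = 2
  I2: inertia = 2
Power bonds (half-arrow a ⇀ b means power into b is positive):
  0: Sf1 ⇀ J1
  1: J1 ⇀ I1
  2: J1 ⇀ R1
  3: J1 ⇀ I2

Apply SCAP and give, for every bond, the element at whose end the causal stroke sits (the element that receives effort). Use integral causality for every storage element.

b0 |Sf1  (Sf1 fixes flow; stroke at Sf1)
b1 |I1  (I1 outputs flow p/I1)
b3 |I2  (I2: I, integral causality)
b2 |J1  (closing 0-jn rule on J1)

β0 →Sf1
β1 →I1
β2 →J1
β3 →I2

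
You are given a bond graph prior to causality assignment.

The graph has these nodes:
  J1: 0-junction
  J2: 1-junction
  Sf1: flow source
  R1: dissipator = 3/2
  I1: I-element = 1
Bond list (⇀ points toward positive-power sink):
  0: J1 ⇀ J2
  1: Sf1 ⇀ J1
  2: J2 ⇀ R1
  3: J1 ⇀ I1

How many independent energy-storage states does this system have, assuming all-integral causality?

bond 1 stroke→Sf1  (Sf1 fixes flow; stroke at Sf1)
bond 3 stroke→I1  (I1 outputs flow p/I1)
bond 0 stroke→J1  (J1 needs exactly one e-in)
bond 2 stroke→J2  (1-jn J2 has f-setter on 0)

1  (I1 all integral)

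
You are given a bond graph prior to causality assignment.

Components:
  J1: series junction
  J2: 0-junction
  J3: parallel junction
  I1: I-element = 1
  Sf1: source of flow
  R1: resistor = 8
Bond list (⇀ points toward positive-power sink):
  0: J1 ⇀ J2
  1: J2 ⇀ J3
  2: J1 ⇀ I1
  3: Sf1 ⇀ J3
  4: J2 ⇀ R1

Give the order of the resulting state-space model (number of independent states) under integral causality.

#3 stroke→Sf1  (Sf1 fixes flow; stroke at Sf1)
#1 stroke→J3  (J3: last free bond brings effort in)
#2 stroke→I1  (I1 outputs flow p/I1)
#0 stroke→J1  (1-jn J1 has f-setter on 2)
#4 stroke→J2  (closing 0-jn rule on J2)

1  (I1 all integral)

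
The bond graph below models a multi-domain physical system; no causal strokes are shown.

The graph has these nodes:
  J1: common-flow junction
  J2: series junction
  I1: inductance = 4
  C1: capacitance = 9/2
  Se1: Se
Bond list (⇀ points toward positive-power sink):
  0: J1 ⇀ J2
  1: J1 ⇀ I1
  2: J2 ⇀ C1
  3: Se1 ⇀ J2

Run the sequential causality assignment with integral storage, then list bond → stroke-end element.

bond 3 →J2  (Se1: effort source, stroke at far end)
bond 1 →I1  (I1 outputs flow p/I1)
bond 0 →J1  (common-f at J1 fixed by 1)
bond 2 →J2  (common-f at J2 fixed by 0)

b0 stroke→J1
b1 stroke→I1
b2 stroke→J2
b3 stroke→J2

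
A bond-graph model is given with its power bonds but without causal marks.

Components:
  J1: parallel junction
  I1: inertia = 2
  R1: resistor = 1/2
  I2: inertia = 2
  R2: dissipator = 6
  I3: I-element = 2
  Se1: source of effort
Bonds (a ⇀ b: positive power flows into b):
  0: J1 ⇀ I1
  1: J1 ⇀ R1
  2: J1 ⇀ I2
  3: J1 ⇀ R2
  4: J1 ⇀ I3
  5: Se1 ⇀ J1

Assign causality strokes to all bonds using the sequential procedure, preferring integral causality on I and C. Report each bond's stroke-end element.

#5 stroke at J1  (Se1 fixes effort; stroke away)
#0 stroke at I1  (J1 effort already set via bond 5)
#1 stroke at R1  (J1 effort already set via bond 5)
#2 stroke at I2  (common-e at J1 fixed by 5)
#3 stroke at R2  (J1: bond 5 brought effort, rest push out)
#4 stroke at I3  (J1: bond 5 brought effort, rest push out)

b0 stroke at I1
b1 stroke at R1
b2 stroke at I2
b3 stroke at R2
b4 stroke at I3
b5 stroke at J1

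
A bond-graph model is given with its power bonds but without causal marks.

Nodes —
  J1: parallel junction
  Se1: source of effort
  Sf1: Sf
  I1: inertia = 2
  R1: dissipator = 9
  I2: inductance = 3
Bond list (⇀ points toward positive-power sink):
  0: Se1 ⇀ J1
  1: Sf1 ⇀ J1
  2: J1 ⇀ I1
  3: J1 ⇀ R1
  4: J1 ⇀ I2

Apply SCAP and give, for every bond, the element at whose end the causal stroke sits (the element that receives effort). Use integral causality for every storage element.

bond 0 stroke at J1  (Se1 fixes effort; stroke away)
bond 1 stroke at Sf1  (Sf1: flow source, stroke at near end)
bond 2 stroke at I1  (0-jn J1 has e-setter on 0)
bond 3 stroke at R1  (0-jn J1 has e-setter on 0)
bond 4 stroke at I2  (0-jn J1 has e-setter on 0)

b0 stroke→J1
b1 stroke→Sf1
b2 stroke→I1
b3 stroke→R1
b4 stroke→I2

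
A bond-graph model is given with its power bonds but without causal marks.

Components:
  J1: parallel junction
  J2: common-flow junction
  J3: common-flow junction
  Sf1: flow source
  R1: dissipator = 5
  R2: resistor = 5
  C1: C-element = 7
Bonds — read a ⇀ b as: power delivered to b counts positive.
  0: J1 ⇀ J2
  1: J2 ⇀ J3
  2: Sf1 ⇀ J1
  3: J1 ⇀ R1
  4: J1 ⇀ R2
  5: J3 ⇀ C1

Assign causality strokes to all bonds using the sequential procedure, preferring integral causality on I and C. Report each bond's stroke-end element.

b0 stroke at J1
b1 stroke at J2
b2 stroke at Sf1
b3 stroke at R1
b4 stroke at R2
b5 stroke at J3

b2 stroke at Sf1  (source Sf1 imposes f)
b5 stroke at J3  (C1 outputs effort q/C1)
b1 stroke at J2  (only one flow-in slot at J3)
b0 stroke at J1  (only one flow-in slot at J2)
b3 stroke at R1  (common-e at J1 fixed by 0)
b4 stroke at R2  (J1: bond 0 brought effort, rest push out)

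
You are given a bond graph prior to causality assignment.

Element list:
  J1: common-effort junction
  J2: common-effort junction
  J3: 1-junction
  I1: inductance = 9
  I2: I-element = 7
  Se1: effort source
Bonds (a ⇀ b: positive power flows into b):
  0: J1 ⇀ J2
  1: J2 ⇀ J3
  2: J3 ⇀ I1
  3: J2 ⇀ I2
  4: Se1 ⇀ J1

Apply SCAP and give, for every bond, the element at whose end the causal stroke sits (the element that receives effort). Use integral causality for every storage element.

#0 |J2
#1 |J3
#2 |I1
#3 |I2
#4 |J1

β4 |J1  (Se1: effort source, stroke at far end)
β0 |J2  (J1 effort already set via bond 4)
β1 |J3  (common-e at J2 fixed by 0)
β3 |I2  (J2 effort already set via bond 0)
β2 |I1  (closing 1-jn rule on J3)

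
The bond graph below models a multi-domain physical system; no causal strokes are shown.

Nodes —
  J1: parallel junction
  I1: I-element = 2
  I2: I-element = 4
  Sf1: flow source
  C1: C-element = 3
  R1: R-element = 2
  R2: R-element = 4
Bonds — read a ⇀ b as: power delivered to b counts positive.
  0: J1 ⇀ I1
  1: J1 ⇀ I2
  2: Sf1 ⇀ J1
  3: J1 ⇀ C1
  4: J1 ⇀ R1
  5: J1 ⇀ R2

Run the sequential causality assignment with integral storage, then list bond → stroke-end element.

β2 →Sf1  (Sf1 (Sf) sets flow on bond)
β0 →I1  (I1 outputs flow p/I1)
β1 →I2  (I2: I, integral causality)
β3 →J1  (C1 integral (e out))
β4 →R1  (0-jn J1 has e-setter on 3)
β5 →R2  (J1 effort already set via bond 3)

b0 |I1
b1 |I2
b2 |Sf1
b3 |J1
b4 |R1
b5 |R2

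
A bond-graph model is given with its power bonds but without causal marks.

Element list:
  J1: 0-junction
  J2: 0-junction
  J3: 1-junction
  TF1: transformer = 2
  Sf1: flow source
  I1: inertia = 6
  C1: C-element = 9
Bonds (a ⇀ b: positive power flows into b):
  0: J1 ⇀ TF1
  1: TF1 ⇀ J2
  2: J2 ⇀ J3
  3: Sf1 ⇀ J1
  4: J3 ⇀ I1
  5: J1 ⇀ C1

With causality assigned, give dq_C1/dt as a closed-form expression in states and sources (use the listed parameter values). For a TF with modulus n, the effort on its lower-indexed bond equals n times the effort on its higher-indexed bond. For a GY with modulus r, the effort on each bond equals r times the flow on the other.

β3 →Sf1  (Sf1 (Sf) sets flow on bond)
β4 →I1  (prefer integral on I1)
β2 →J3  (J3 flow already set via bond 4)
β1 →J2  (closing 0-jn rule on J2)
β0 →TF1  (TF1 one-in-one-out from 1)
β5 →J1  (only one effort-in slot at J1)

dq_C1/dt = F_Sf1 - p_I1/12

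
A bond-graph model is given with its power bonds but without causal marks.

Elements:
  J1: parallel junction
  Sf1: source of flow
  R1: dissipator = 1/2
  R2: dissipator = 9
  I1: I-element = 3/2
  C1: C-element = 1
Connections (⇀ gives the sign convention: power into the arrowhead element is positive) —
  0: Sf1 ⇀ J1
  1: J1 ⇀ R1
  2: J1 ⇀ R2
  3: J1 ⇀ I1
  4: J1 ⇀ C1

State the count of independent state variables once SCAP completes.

2  (C1, I1 all integral)

bond 0 stroke→Sf1  (source Sf1 imposes f)
bond 3 stroke→I1  (prefer integral on I1)
bond 4 stroke→J1  (prefer integral on C1)
bond 1 stroke→R1  (J1 effort already set via bond 4)
bond 2 stroke→R2  (0-jn J1 has e-setter on 4)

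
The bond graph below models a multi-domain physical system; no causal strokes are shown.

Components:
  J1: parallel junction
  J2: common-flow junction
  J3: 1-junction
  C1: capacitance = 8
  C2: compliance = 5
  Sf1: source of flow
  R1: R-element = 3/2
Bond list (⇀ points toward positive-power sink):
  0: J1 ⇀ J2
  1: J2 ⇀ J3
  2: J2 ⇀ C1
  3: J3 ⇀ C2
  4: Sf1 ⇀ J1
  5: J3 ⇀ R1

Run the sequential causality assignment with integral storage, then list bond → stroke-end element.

b0 stroke→J1
b1 stroke→J2
b2 stroke→J2
b3 stroke→J3
b4 stroke→Sf1
b5 stroke→J3

b4 →Sf1  (Sf1 (Sf) sets flow on bond)
b0 →J1  (J1 needs exactly one e-in)
b1 →J2  (J2 flow already set via bond 0)
b2 →J2  (common-f at J2 fixed by 0)
b3 →J3  (1-jn J3 has f-setter on 1)
b5 →J3  (common-f at J3 fixed by 1)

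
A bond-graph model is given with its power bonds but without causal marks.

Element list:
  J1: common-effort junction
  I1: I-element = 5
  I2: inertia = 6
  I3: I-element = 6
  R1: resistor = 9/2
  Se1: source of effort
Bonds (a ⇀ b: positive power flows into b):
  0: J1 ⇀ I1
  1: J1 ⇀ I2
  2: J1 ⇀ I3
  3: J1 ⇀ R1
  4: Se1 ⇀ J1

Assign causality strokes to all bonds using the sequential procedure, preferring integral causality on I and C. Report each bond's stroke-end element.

#0 stroke at I1
#1 stroke at I2
#2 stroke at I3
#3 stroke at R1
#4 stroke at J1

bond 4 stroke at J1  (source Se1 imposes e)
bond 0 stroke at I1  (J1 effort already set via bond 4)
bond 1 stroke at I2  (common-e at J1 fixed by 4)
bond 2 stroke at I3  (J1 effort already set via bond 4)
bond 3 stroke at R1  (common-e at J1 fixed by 4)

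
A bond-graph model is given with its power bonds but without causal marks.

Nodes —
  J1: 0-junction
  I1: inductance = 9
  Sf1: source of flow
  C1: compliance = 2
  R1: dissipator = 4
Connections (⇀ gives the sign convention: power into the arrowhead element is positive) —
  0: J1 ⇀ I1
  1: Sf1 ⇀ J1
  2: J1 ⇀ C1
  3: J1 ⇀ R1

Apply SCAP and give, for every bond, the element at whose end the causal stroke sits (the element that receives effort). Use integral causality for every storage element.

b0 →I1
b1 →Sf1
b2 →J1
b3 →R1

b1 stroke→Sf1  (source Sf1 imposes f)
b0 stroke→I1  (I1 integral (f out))
b2 stroke→J1  (C1 integral (e out))
b3 stroke→R1  (0-jn J1 has e-setter on 2)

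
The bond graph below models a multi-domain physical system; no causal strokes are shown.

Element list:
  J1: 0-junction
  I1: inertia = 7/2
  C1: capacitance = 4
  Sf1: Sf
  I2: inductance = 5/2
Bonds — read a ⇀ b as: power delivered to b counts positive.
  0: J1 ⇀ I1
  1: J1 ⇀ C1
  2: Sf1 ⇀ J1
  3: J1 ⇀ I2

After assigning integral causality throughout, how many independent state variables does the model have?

b2 stroke at Sf1  (source Sf1 imposes f)
b0 stroke at I1  (I1: I, integral causality)
b1 stroke at J1  (C1 integral (e out))
b3 stroke at I2  (J1: bond 1 brought effort, rest push out)

3  (C1, I1, I2 all integral)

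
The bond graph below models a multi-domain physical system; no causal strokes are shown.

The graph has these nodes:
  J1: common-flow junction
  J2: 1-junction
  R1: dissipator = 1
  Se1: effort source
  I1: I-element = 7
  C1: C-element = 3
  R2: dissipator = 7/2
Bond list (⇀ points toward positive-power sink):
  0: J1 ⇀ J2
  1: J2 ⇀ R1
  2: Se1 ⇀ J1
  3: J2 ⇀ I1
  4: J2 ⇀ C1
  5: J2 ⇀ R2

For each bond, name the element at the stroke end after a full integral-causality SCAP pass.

β0 →J2
β1 →J2
β2 →J1
β3 →I1
β4 →J2
β5 →J2

β2 stroke at J1  (source Se1 imposes e)
β0 stroke at J2  (J1: last free bond brings flow in)
β3 stroke at I1  (I1: I, integral causality)
β1 stroke at J2  (common-f at J2 fixed by 3)
β4 stroke at J2  (common-f at J2 fixed by 3)
β5 stroke at J2  (1-jn J2 has f-setter on 3)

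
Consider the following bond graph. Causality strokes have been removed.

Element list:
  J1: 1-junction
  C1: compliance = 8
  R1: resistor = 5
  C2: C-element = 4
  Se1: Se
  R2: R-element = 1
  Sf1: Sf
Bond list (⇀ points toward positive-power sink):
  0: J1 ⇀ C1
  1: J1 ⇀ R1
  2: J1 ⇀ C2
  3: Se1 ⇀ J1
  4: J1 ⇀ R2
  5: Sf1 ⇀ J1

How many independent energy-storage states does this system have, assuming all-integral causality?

2  (C1, C2 all integral)

#3 →J1  (source Se1 imposes e)
#5 →Sf1  (Sf1 (Sf) sets flow on bond)
#0 →J1  (J1 flow already set via bond 5)
#1 →J1  (common-f at J1 fixed by 5)
#2 →J1  (J1 flow already set via bond 5)
#4 →J1  (J1: bond 5 brought flow, rest push out)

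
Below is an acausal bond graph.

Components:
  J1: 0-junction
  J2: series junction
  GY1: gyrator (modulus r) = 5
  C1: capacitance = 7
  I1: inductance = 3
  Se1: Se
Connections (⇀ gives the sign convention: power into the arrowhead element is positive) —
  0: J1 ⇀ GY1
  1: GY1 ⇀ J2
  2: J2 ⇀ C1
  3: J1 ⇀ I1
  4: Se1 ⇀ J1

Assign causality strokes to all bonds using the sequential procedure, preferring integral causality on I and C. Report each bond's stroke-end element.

β4 →J1  (Se1 fixes effort; stroke away)
β0 →GY1  (common-e at J1 fixed by 4)
β3 →I1  (0-jn J1 has e-setter on 4)
β1 →GY1  (GY GY1: same side as bond 0)
β2 →J2  (J2: bond 1 brought flow, rest push out)

bond 0 →GY1
bond 1 →GY1
bond 2 →J2
bond 3 →I1
bond 4 →J1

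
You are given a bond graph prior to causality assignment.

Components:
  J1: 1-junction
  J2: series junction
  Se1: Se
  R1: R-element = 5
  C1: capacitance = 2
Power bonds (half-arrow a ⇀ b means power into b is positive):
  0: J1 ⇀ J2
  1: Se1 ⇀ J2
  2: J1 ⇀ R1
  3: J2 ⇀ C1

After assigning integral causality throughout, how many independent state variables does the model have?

bond 1 stroke at J2  (Se1 fixes effort; stroke away)
bond 3 stroke at J2  (C1 outputs effort q/C1)
bond 0 stroke at J1  (only one flow-in slot at J2)
bond 2 stroke at R1  (closing 1-jn rule on J1)

1  (C1 all integral)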